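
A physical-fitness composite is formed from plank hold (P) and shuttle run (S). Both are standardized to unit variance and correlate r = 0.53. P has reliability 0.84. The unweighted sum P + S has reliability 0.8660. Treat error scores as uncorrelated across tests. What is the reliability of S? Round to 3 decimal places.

Var(P+S) = 2 + 2·0.53 = 3.060.
True-score variance = ρ_P + ρ_S + 2·0.53, so 0.8660 = (0.84 + ρ_S + 1.06) / 3.060.
ρ_S = 0.8660·3.060 − 0.84 − 1.06 = 0.750.

0.750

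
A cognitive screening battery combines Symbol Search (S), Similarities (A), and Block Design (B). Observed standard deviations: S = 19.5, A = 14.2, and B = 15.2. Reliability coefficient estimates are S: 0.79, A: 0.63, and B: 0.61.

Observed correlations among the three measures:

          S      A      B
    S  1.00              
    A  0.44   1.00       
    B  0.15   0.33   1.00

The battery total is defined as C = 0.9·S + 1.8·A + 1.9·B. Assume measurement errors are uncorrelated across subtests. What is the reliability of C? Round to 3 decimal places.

Var(C) = 0.9²·19.5² + 1.8²·14.2² + 1.9²·15.2² + 2·[1.62·19.5·14.2·0.44 + 1.71·19.5·15.2·0.15 + 3.42·14.2·15.2·0.33] = 1795.37 + 1034 = 2829.37.
Under uncorrelated errors the observed covariances equal the true-score covariances, so only the own-variance terms attenuate.
True-score variance = [0.9²·19.5²·0.79 + 1.8²·14.2²·0.63 + 1.9²·15.2²·0.61] + 1034 = 1163.68 + 1034 = 2197.68.
Reliability = 2197.68 / 2829.37 = 0.777.

0.777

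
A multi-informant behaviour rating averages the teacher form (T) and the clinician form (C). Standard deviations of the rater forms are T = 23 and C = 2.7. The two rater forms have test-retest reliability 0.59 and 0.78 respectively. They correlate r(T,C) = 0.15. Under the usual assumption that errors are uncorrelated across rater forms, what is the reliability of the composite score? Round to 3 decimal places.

0.606

Var(T+C) = 23² + 2.7² + 2·[23·2.7·0.15] = 536.29 + 18.63 = 554.92.
Under uncorrelated errors the observed covariances equal the true-score covariances, so only the own-variance terms attenuate.
True-score variance = [23²·0.59 + 2.7²·0.78] + 18.63 = 317.796 + 18.63 = 336.426.
Reliability = 336.426 / 554.92 = 0.606.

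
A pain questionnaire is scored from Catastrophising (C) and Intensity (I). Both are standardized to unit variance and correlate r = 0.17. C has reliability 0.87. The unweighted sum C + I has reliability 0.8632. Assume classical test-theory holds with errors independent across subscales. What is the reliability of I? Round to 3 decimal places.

0.810

Var(C+I) = 2 + 2·0.17 = 2.340.
True-score variance = ρ_C + ρ_I + 2·0.17, so 0.8632 = (0.87 + ρ_I + 0.34) / 2.340.
ρ_I = 0.8632·2.340 − 0.87 − 0.34 = 0.810.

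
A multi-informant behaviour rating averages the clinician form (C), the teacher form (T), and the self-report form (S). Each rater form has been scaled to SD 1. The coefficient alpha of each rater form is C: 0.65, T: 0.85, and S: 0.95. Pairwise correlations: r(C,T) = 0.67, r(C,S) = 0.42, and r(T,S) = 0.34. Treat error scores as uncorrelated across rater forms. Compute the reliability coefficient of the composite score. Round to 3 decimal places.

Var(C+T+S) = 3 + 2·[0.67 + 0.42 + 0.34] = 3 + 2.86 = 5.86.
Under uncorrelated errors the observed covariances equal the true-score covariances, so only the own-variance terms attenuate.
True-score variance = [0.65 + 0.85 + 0.95] + 2.86 = 2.45 + 2.86 = 5.31.
Reliability = 5.31 / 5.86 = 0.906.

0.906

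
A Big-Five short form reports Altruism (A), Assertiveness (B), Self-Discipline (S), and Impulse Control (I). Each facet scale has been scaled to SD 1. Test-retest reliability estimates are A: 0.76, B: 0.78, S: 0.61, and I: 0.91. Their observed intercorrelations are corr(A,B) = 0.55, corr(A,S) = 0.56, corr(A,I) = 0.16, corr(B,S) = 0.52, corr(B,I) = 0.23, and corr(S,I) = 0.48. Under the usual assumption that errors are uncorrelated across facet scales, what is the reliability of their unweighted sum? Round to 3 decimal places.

0.896

Var(A+B+S+I) = 4 + 2·[0.55 + 0.56 + 0.16 + 0.52 + 0.23 + 0.48] = 4 + 5 = 9.
Under uncorrelated errors the observed covariances equal the true-score covariances, so only the own-variance terms attenuate.
True-score variance = [0.76 + 0.78 + 0.61 + 0.91] + 5 = 3.06 + 5 = 8.06.
Reliability = 8.06 / 9 = 0.896.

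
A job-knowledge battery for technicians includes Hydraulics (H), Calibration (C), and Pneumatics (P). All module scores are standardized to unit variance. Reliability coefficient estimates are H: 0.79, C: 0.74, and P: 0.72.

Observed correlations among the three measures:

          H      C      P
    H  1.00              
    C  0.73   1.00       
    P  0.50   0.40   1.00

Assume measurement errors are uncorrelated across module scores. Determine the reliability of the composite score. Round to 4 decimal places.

0.8802

Var(H+C+P) = 3 + 2·[0.73 + 0.50 + 0.40] = 3 + 3.26 = 6.26.
Under uncorrelated errors the observed covariances equal the true-score covariances, so only the own-variance terms attenuate.
True-score variance = [0.79 + 0.74 + 0.72] + 3.26 = 2.25 + 3.26 = 5.51.
Reliability = 5.51 / 6.26 = 0.8802.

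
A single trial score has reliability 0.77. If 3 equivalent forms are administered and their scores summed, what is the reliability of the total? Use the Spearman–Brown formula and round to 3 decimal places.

ρ_k = kρ / (1 + (k−1)ρ) = 3·0.77 / (1 + 2·0.77) = 2.310 / 2.540 = 0.909.

0.909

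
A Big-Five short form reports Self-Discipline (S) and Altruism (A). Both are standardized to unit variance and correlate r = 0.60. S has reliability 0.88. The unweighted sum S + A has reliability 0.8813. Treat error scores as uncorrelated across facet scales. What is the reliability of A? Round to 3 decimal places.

0.740

Var(S+A) = 2 + 2·0.60 = 3.200.
True-score variance = ρ_S + ρ_A + 2·0.60, so 0.8813 = (0.88 + ρ_A + 1.20) / 3.200.
ρ_A = 0.8813·3.200 − 0.88 − 1.20 = 0.740.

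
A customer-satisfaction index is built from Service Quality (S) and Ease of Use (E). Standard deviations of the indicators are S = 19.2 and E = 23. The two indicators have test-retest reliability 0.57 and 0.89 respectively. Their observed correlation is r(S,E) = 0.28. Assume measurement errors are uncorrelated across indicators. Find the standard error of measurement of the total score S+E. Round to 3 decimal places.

Var(total) = 897.64 + 247.296 = 1144.94.
True-score variance = 680.935 + 247.296 = 928.231, so reliability = 0.8107.
Error variance = 1144.94 − 928.231 = 216.705; SEM = √216.705 = 14.721.

14.721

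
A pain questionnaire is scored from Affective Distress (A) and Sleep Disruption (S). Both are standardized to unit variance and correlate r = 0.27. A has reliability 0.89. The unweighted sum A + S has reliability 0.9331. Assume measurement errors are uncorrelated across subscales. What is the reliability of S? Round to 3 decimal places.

Var(A+S) = 2 + 2·0.27 = 2.540.
True-score variance = ρ_A + ρ_S + 2·0.27, so 0.9331 = (0.89 + ρ_S + 0.54) / 2.540.
ρ_S = 0.9331·2.540 − 0.89 − 0.54 = 0.940.

0.940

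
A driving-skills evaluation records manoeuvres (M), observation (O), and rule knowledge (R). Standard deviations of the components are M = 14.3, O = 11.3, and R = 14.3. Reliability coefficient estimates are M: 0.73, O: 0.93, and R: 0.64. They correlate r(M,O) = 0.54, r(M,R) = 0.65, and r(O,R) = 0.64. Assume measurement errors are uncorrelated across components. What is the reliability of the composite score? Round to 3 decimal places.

Var(M+O+R) = 14.3² + 11.3² + 14.3² + 2·[14.3·11.3·0.54 + 14.3·14.3·0.65 + 11.3·14.3·0.64] = 536.67 + 647.189 = 1183.86.
Under uncorrelated errors the observed covariances equal the true-score covariances, so only the own-variance terms attenuate.
True-score variance = [14.3²·0.73 + 11.3²·0.93 + 14.3²·0.64] + 647.189 = 398.903 + 647.189 = 1046.09.
Reliability = 1046.09 / 1183.86 = 0.884.

0.884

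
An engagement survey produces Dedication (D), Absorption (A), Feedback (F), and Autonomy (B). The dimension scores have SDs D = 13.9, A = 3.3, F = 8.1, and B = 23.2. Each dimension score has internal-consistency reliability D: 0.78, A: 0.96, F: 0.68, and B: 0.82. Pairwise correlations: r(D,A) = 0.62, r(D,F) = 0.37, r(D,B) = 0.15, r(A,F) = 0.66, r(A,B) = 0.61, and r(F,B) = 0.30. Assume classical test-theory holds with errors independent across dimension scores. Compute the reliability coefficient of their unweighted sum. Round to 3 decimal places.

Var(D+A+F+B) = 13.9² + 3.3² + 8.1² + 23.2² + 2·[13.9·3.3·0.62 + 13.9·8.1·0.37 + 13.9·23.2·0.15 + 3.3·8.1·0.66 + 3.3·23.2·0.61 + 8.1·23.2·0.30] = 807.95 + 478.378 = 1286.33.
Under uncorrelated errors the observed covariances equal the true-score covariances, so only the own-variance terms attenuate.
True-score variance = [13.9²·0.78 + 3.3²·0.96 + 8.1²·0.68 + 23.2²·0.82] + 478.378 = 647.13 + 478.378 = 1125.51.
Reliability = 1125.51 / 1286.33 = 0.875.

0.875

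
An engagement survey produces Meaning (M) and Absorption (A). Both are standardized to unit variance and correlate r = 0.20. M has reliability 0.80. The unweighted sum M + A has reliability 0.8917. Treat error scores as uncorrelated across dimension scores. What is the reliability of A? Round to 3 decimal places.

0.940

Var(M+A) = 2 + 2·0.20 = 2.400.
True-score variance = ρ_M + ρ_A + 2·0.20, so 0.8917 = (0.80 + ρ_A + 0.40) / 2.400.
ρ_A = 0.8917·2.400 − 0.80 − 0.40 = 0.940.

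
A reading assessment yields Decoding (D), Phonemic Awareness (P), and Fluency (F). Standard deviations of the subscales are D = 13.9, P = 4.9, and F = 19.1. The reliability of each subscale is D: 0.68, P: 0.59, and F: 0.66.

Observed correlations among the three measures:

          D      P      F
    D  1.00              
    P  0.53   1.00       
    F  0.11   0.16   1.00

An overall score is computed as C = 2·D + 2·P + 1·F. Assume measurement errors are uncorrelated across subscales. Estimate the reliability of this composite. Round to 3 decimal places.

Var(C) = 2²·13.9² + 2²·4.9² + 19.1² + 2·[4·13.9·4.9·0.53 + 2·13.9·19.1·0.11 + 2·4.9·19.1·0.16] = 1233.69 + 465.5 = 1699.19.
Under uncorrelated errors the observed covariances equal the true-score covariances, so only the own-variance terms attenuate.
True-score variance = [2²·13.9²·0.68 + 2²·4.9²·0.59 + 19.1²·0.66] + 465.5 = 822.969 + 465.5 = 1288.47.
Reliability = 1288.47 / 1699.19 = 0.758.

0.758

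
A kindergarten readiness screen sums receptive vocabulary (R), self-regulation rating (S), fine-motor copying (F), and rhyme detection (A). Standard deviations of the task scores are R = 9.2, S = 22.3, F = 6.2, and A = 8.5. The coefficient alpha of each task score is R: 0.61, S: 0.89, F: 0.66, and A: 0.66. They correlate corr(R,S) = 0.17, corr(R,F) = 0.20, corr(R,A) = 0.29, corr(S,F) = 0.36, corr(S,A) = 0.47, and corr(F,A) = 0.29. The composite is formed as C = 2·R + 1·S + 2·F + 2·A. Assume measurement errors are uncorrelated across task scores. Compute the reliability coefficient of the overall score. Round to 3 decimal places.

Var(C) = 2²·9.2² + 22.3² + 2²·6.2² + 2²·8.5² + 2·[2·9.2·22.3·0.17 + 4·9.2·6.2·0.20 + 4·9.2·8.5·0.29 + 2·22.3·6.2·0.36 + 2·22.3·8.5·0.47 + 4·6.2·8.5·0.29] = 1278.61 + 1089.91 = 2368.52.
Because errors are independent across components, Cov(Tᵢ,Tⱼ) = Cov(Xᵢ,Xⱼ); the off-diagonal part of the true-score variance is the same as above.
True-score variance = [2²·9.2²·0.61 + 22.3²·0.89 + 2²·6.2²·0.66 + 2²·8.5²·0.66] + 1089.91 = 941.331 + 1089.91 = 2031.24.
Reliability = 2031.24 / 2368.52 = 0.858.

0.858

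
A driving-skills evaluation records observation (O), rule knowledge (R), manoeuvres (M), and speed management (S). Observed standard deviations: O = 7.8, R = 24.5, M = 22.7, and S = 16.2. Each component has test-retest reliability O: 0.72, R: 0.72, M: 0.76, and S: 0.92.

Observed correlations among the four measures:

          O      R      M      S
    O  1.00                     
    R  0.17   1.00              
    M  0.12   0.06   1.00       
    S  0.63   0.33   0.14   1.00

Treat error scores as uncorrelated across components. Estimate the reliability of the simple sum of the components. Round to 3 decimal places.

0.846

Var(O+R+M+S) = 7.8² + 24.5² + 22.7² + 16.2² + 2·[7.8·24.5·0.17 + 7.8·22.7·0.12 + 7.8·16.2·0.63 + 24.5·22.7·0.06 + 24.5·16.2·0.33 + 22.7·16.2·0.14] = 1438.82 + 698.341 = 2137.16.
Because errors are independent across components, Cov(Tᵢ,Tⱼ) = Cov(Xᵢ,Xⱼ); the off-diagonal part of the true-score variance is the same as above.
True-score variance = [7.8²·0.72 + 24.5²·0.72 + 22.7²·0.76 + 16.2²·0.92] + 698.341 = 1109.05 + 698.341 = 1807.39.
Reliability = 1807.39 / 2137.16 = 0.846.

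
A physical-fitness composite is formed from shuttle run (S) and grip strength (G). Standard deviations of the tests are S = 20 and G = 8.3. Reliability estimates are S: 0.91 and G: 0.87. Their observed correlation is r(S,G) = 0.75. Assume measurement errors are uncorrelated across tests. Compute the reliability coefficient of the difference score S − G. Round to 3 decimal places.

Var(S−G) = 20² + 8.3² − 2·20·8.3·0.75 = 468.89 − 249 = 219.89.
Under uncorrelated errors the observed covariances equal the true-score covariances, so only the own-variance terms attenuate.
True-score variance = [20²·0.91 + 8.3²·0.87] − 249 = 423.934 − 249 = 174.934.
Reliability = 174.934 / 219.89 = 0.796.

0.796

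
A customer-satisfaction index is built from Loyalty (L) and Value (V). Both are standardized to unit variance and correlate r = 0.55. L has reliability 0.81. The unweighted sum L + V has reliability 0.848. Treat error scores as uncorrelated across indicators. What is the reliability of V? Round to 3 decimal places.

Var(L+V) = 2 + 2·0.55 = 3.100.
True-score variance = ρ_L + ρ_V + 2·0.55, so 0.848 = (0.81 + ρ_V + 1.10) / 3.100.
ρ_V = 0.848·3.100 − 0.81 − 1.10 = 0.719.

0.719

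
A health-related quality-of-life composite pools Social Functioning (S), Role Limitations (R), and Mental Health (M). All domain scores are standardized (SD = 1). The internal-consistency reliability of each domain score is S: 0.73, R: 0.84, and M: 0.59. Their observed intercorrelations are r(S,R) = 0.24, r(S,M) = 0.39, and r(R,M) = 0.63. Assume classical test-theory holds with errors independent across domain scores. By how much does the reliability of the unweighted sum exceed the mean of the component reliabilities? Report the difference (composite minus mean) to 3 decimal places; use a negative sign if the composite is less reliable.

0.128

Var(sum) = 3 + 2.52 = 5.52; true-score variance = 2.16 + 2.52 = 4.68; composite reliability = 0.8478.
Mean component reliability = 0.7200.
Difference = 0.8478 − 0.7200 = 0.128.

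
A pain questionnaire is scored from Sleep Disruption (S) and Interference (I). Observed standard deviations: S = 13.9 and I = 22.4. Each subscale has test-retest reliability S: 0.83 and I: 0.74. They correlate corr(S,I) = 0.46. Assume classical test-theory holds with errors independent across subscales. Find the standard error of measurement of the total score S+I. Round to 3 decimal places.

Var(total) = 694.97 + 286.451 = 981.421.
True-score variance = 531.667 + 286.451 = 818.118, so reliability = 0.8336.
Error variance = 981.421 − 818.118 = 163.303; SEM = √163.303 = 12.779.

12.779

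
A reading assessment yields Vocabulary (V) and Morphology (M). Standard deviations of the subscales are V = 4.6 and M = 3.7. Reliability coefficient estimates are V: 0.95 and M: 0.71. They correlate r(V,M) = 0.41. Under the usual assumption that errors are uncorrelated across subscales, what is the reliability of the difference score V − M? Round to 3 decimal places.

0.759

Var(V−M) = 4.6² + 3.7² − 2·4.6·3.7·0.41 = 34.85 − 13.9564 = 20.8936.
Because errors are independent across components, Cov(Tᵢ,Tⱼ) = Cov(Xᵢ,Xⱼ); the off-diagonal part of the true-score variance is the same as above.
True-score variance = [4.6²·0.95 + 3.7²·0.71] − 13.9564 = 29.8219 − 13.9564 = 15.8655.
Reliability = 15.8655 / 20.8936 = 0.759.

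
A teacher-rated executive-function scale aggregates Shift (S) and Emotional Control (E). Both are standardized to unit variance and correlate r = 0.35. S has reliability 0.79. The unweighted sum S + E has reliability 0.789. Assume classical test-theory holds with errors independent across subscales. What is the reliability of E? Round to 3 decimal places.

0.640

Var(S+E) = 2 + 2·0.35 = 2.700.
True-score variance = ρ_S + ρ_E + 2·0.35, so 0.789 = (0.79 + ρ_E + 0.70) / 2.700.
ρ_E = 0.789·2.700 − 0.79 − 0.70 = 0.640.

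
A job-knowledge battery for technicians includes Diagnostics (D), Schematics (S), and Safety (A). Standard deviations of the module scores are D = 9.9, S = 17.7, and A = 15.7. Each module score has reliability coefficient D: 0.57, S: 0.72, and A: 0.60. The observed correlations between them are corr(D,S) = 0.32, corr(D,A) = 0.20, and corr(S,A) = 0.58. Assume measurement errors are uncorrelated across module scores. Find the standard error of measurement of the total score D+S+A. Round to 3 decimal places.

15.115

Var(total) = 657.79 + 496.672 = 1154.46.
True-score variance = 429.328 + 496.672 = 926, so reliability = 0.8021.
Error variance = 1154.46 − 926 = 228.462; SEM = √228.462 = 15.115.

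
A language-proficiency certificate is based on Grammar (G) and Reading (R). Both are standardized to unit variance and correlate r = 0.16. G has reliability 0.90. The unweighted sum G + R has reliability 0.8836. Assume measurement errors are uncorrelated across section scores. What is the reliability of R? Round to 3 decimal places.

0.830

Var(G+R) = 2 + 2·0.16 = 2.320.
True-score variance = ρ_G + ρ_R + 2·0.16, so 0.8836 = (0.90 + ρ_R + 0.32) / 2.320.
ρ_R = 0.8836·2.320 − 0.90 − 0.32 = 0.830.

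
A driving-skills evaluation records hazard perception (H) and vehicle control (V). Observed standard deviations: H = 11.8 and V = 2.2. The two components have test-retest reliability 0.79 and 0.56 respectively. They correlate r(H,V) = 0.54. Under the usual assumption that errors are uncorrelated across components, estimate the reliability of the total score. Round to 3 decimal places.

Var(H+V) = 11.8² + 2.2² + 2·[11.8·2.2·0.54] = 144.08 + 28.0368 = 172.117.
With uncorrelated errors the cross-covariances are all true-score covariance, so they carry over unchanged; only the diagonal terms shrink to ρᵢσᵢ².
True-score variance = [11.8²·0.79 + 2.2²·0.56] + 28.0368 = 112.71 + 28.0368 = 140.747.
Reliability = 140.747 / 172.117 = 0.818.

0.818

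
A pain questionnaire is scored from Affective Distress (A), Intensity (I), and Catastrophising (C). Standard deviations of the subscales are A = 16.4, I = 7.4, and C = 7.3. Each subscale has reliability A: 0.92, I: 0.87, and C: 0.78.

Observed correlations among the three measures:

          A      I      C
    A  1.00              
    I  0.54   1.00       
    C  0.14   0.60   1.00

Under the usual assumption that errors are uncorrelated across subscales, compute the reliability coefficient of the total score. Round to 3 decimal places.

Var(A+I+C) = 16.4² + 7.4² + 7.3² + 2·[16.4·7.4·0.54 + 16.4·7.3·0.14 + 7.4·7.3·0.60] = 377.01 + 229.414 = 606.424.
Because errors are independent across components, Cov(Tᵢ,Tⱼ) = Cov(Xᵢ,Xⱼ); the off-diagonal part of the true-score variance is the same as above.
True-score variance = [16.4²·0.92 + 7.4²·0.87 + 7.3²·0.78] + 229.414 = 336.651 + 229.414 = 566.065.
Reliability = 566.065 / 606.424 = 0.933.

0.933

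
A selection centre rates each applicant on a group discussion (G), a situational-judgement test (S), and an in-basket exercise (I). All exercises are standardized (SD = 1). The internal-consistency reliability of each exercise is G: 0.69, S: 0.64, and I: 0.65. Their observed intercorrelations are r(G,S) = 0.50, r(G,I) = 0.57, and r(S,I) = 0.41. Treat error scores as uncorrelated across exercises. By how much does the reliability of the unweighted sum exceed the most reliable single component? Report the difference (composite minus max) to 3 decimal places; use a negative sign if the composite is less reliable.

Var(sum) = 3 + 2.96 = 5.96; true-score variance = 1.98 + 2.96 = 4.94; composite reliability = 0.8289.
Max component reliability = 0.6900.
Difference = 0.8289 − 0.6900 = 0.139.

0.139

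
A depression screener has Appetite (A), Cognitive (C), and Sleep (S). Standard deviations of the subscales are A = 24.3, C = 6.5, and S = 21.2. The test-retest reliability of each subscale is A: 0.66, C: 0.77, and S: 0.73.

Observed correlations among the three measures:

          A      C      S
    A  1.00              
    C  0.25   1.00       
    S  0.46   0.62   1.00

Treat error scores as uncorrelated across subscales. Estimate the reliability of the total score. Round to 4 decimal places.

0.8163

Var(A+C+S) = 24.3² + 6.5² + 21.2² + 2·[24.3·6.5·0.25 + 24.3·21.2·0.46 + 6.5·21.2·0.62] = 1082.18 + 723.794 = 1805.97.
Under uncorrelated errors the observed covariances equal the true-score covariances, so only the own-variance terms attenuate.
True-score variance = [24.3²·0.66 + 6.5²·0.77 + 21.2²·0.73] + 723.794 = 750.347 + 723.794 = 1474.14.
Reliability = 1474.14 / 1805.97 = 0.8163.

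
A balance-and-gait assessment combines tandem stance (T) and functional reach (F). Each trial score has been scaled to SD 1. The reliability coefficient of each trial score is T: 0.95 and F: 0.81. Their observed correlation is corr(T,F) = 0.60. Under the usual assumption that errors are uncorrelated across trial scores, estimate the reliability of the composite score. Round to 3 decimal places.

0.925

Var(T+F) = 2 + 2·[0.60] = 2 + 1.2 = 3.2.
With uncorrelated errors the cross-covariances are all true-score covariance, so they carry over unchanged; only the diagonal terms shrink to ρᵢσᵢ².
True-score variance = [0.95 + 0.81] + 1.2 = 1.76 + 1.2 = 2.96.
Reliability = 2.96 / 3.2 = 0.925.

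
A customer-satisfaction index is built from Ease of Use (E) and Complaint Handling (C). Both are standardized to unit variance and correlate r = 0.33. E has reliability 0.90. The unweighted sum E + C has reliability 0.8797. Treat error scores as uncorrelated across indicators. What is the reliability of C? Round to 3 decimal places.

0.780

Var(E+C) = 2 + 2·0.33 = 2.660.
True-score variance = ρ_E + ρ_C + 2·0.33, so 0.8797 = (0.90 + ρ_C + 0.66) / 2.660.
ρ_C = 0.8797·2.660 − 0.90 − 0.66 = 0.780.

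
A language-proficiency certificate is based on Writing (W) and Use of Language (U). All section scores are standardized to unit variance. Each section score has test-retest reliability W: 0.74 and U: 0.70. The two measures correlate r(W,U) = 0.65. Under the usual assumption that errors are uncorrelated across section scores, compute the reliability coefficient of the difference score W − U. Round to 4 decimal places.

Var(W−U) = 1 + 1 − 2·0.65 = 2 − 1.3 = 0.7.
Because errors are independent across components, Cov(Tᵢ,Tⱼ) = Cov(Xᵢ,Xⱼ); the off-diagonal part of the true-score variance is the same as above.
True-score variance = [0.74 + 0.70] − 1.3 = 1.44 − 1.3 = 0.14.
Reliability = 0.14 / 0.7 = 0.2000.

0.2000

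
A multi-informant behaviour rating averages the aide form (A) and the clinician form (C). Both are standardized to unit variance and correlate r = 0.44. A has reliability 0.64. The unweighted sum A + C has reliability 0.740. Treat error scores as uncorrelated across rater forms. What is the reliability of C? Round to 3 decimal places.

0.611

Var(A+C) = 2 + 2·0.44 = 2.880.
True-score variance = ρ_A + ρ_C + 2·0.44, so 0.740 = (0.64 + ρ_C + 0.88) / 2.880.
ρ_C = 0.740·2.880 − 0.64 − 0.88 = 0.611.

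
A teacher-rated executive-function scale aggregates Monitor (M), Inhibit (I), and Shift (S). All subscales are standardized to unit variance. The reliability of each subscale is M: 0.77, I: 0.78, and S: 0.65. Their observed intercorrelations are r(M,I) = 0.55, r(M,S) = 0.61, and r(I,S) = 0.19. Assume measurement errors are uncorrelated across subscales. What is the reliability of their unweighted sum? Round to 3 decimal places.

Var(M+I+S) = 3 + 2·[0.55 + 0.61 + 0.19] = 3 + 2.7 = 5.7.
Because errors are independent across components, Cov(Tᵢ,Tⱼ) = Cov(Xᵢ,Xⱼ); the off-diagonal part of the true-score variance is the same as above.
True-score variance = [0.77 + 0.78 + 0.65] + 2.7 = 2.2 + 2.7 = 4.9.
Reliability = 4.9 / 5.7 = 0.860.

0.860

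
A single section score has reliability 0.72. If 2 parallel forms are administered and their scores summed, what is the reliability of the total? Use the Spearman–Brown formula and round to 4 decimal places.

0.8372

ρ_k = kρ / (1 + (k−1)ρ) = 2·0.72 / (1 + 1·0.72) = 1.440 / 1.720 = 0.8372.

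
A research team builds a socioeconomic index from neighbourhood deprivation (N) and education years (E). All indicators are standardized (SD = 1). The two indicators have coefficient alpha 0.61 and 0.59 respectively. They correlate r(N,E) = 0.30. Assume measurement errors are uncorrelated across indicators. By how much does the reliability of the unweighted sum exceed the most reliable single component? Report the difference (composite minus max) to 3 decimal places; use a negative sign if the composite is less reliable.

0.082

Var(sum) = 2 + 0.6 = 2.6; true-score variance = 1.2 + 0.6 = 1.8; composite reliability = 0.6923.
Max component reliability = 0.6100.
Difference = 0.6923 − 0.6100 = 0.082.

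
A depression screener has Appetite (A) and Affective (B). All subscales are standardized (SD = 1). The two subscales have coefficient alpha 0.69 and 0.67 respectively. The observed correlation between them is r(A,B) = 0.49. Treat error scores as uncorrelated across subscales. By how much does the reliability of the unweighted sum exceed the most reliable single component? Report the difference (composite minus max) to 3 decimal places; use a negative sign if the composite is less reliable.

0.095

Var(sum) = 2 + 0.98 = 2.98; true-score variance = 1.36 + 0.98 = 2.34; composite reliability = 0.7852.
Max component reliability = 0.6900.
Difference = 0.7852 − 0.6900 = 0.095.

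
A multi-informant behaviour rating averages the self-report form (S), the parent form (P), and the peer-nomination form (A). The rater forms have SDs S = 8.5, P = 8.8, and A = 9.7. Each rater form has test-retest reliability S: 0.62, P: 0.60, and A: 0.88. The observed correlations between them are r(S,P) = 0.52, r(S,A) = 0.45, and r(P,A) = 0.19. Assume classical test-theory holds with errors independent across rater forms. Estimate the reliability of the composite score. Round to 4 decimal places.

Var(S+P+A) = 8.5² + 8.8² + 9.7² + 2·[8.5·8.8·0.52 + 8.5·9.7·0.45 + 8.8·9.7·0.19] = 243.78 + 184.434 = 428.214.
Under uncorrelated errors the observed covariances equal the true-score covariances, so only the own-variance terms attenuate.
True-score variance = [8.5²·0.62 + 8.8²·0.60 + 9.7²·0.88] + 184.434 = 174.058 + 184.434 = 358.492.
Reliability = 358.492 / 428.214 = 0.8372.

0.8372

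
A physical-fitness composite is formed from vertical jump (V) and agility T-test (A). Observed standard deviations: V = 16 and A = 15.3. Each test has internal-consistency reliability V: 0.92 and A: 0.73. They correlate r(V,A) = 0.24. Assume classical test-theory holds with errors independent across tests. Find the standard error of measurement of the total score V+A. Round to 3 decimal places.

Var(total) = 490.09 + 117.504 = 607.594.
True-score variance = 406.406 + 117.504 = 523.91, so reliability = 0.8623.
Error variance = 607.594 − 523.91 = 83.6843; SEM = √83.6843 = 9.148.

9.148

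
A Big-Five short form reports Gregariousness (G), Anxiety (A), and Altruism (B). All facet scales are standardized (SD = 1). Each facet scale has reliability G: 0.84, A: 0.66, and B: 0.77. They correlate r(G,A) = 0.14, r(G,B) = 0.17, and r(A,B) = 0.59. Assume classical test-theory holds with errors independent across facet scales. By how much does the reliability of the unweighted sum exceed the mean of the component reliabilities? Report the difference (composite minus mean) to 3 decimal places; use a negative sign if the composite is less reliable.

0.091

Var(sum) = 3 + 1.8 = 4.8; true-score variance = 2.27 + 1.8 = 4.07; composite reliability = 0.8479.
Mean component reliability = 0.7567.
Difference = 0.8479 − 0.7567 = 0.091.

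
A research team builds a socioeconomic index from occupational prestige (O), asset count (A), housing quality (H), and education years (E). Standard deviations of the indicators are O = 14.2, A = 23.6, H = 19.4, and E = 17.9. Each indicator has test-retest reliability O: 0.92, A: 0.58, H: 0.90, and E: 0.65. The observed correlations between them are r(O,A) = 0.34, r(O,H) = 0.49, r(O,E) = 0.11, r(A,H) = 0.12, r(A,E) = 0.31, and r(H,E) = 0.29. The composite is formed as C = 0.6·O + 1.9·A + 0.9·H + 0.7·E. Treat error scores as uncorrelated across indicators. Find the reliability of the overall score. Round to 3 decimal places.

Var(C) = 0.6²·14.2² + 1.9²·23.6² + 0.9²·19.4² + 0.7²·17.9² + 2·[1.14·14.2·23.6·0.34 + 0.54·14.2·19.4·0.49 + 0.42·14.2·17.9·0.11 + 1.71·23.6·19.4·0.12 + 1.33·23.6·17.9·0.31 + 0.63·19.4·17.9·0.29] = 2545.07 + 1092.19 = 3637.25.
Because errors are independent across components, Cov(Tᵢ,Tⱼ) = Cov(Xᵢ,Xⱼ); the off-diagonal part of the true-score variance is the same as above.
True-score variance = [0.6²·14.2²·0.92 + 1.9²·23.6²·0.58 + 0.9²·19.4²·0.90 + 0.7²·17.9²·0.65] + 1092.19 = 1609.36 + 1092.19 = 2701.55.
Reliability = 2701.55 / 3637.25 = 0.743.

0.743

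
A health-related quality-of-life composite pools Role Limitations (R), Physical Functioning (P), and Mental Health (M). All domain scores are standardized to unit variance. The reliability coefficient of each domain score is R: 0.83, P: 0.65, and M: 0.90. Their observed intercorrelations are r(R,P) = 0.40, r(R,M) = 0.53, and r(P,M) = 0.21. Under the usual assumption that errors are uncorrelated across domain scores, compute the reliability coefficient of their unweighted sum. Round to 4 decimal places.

Var(R+P+M) = 3 + 2·[0.40 + 0.53 + 0.21] = 3 + 2.28 = 5.28.
With uncorrelated errors the cross-covariances are all true-score covariance, so they carry over unchanged; only the diagonal terms shrink to ρᵢσᵢ².
True-score variance = [0.83 + 0.65 + 0.90] + 2.28 = 2.38 + 2.28 = 4.66.
Reliability = 4.66 / 5.28 = 0.8826.

0.8826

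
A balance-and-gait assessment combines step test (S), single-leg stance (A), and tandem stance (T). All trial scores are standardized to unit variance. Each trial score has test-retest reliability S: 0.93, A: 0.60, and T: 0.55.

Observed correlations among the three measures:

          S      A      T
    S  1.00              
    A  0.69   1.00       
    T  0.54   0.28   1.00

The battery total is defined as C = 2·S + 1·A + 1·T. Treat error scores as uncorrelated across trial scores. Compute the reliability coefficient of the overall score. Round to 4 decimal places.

Var(C) = 2² + 1 + 1 + 2·[2·0.69 + 2·0.54 + 0.28] = 6 + 5.48 = 11.48.
Under uncorrelated errors the observed covariances equal the true-score covariances, so only the own-variance terms attenuate.
True-score variance = [2²·0.93 + 0.60 + 0.55] + 5.48 = 4.87 + 5.48 = 10.35.
Reliability = 10.35 / 11.48 = 0.9016.

0.9016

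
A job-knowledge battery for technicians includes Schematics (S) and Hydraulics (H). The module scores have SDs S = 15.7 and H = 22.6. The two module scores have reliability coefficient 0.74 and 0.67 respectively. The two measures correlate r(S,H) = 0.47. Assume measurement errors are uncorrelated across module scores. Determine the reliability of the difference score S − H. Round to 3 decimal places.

0.451

Var(S−H) = 15.7² + 22.6² − 2·15.7·22.6·0.47 = 757.25 − 333.531 = 423.719.
Under uncorrelated errors the observed covariances equal the true-score covariances, so only the own-variance terms attenuate.
True-score variance = [15.7²·0.74 + 22.6²·0.67] − 333.531 = 524.612 − 333.531 = 191.081.
Reliability = 191.081 / 423.719 = 0.451.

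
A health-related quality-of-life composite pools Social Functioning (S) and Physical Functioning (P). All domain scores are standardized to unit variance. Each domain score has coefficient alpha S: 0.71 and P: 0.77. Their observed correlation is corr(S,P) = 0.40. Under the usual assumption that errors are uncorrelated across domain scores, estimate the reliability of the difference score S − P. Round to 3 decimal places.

0.567

Var(S−P) = 1 + 1 − 2·0.40 = 2 − 0.8 = 1.2.
With uncorrelated errors the cross-covariances are all true-score covariance, so they carry over unchanged; only the diagonal terms shrink to ρᵢσᵢ².
True-score variance = [0.71 + 0.77] − 0.8 = 1.48 − 0.8 = 0.68.
Reliability = 0.68 / 1.2 = 0.567.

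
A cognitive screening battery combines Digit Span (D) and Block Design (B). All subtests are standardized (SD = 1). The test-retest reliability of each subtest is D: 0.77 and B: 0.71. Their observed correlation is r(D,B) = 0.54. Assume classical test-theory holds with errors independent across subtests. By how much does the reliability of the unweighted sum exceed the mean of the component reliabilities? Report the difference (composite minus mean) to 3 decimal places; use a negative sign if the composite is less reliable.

0.091

Var(sum) = 2 + 1.08 = 3.08; true-score variance = 1.48 + 1.08 = 2.56; composite reliability = 0.8312.
Mean component reliability = 0.7400.
Difference = 0.8312 − 0.7400 = 0.091.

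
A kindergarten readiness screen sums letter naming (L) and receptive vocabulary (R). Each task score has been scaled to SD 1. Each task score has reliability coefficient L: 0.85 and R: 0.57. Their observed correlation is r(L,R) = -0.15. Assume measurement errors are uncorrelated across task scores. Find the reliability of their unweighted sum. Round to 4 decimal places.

Var(L+R) = 2 + 2·[(-0.15)] = 2 − 0.3 = 1.7.
Under uncorrelated errors the observed covariances equal the true-score covariances, so only the own-variance terms attenuate.
True-score variance = [0.85 + 0.57] − 0.3 = 1.42 − 0.3 = 1.12.
Reliability = 1.12 / 1.7 = 0.6588.

0.6588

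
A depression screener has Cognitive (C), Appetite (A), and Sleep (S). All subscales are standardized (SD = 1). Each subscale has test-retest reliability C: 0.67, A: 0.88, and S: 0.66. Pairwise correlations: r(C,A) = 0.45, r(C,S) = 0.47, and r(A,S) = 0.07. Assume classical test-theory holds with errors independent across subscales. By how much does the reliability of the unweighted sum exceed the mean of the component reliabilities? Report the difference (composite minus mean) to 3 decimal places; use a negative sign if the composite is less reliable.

0.105

Var(sum) = 3 + 1.98 = 4.98; true-score variance = 2.21 + 1.98 = 4.19; composite reliability = 0.8414.
Mean component reliability = 0.7367.
Difference = 0.8414 − 0.7367 = 0.105.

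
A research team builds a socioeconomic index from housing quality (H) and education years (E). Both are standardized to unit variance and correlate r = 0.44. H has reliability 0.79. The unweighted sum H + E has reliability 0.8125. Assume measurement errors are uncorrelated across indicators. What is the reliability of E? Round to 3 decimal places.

0.670

Var(H+E) = 2 + 2·0.44 = 2.880.
True-score variance = ρ_H + ρ_E + 2·0.44, so 0.8125 = (0.79 + ρ_E + 0.88) / 2.880.
ρ_E = 0.8125·2.880 − 0.79 − 0.88 = 0.670.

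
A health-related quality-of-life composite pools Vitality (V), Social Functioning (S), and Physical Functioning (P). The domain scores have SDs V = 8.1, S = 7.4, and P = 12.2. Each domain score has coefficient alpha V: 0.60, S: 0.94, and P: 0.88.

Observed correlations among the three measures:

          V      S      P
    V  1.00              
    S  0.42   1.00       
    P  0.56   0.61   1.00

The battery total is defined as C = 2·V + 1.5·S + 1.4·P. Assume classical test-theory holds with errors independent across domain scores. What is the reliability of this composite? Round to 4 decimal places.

Var(C) = 2²·8.1² + 1.5²·7.4² + 1.4²·12.2² + 2·[3·8.1·7.4·0.42 + 2.8·8.1·12.2·0.56 + 2.1·7.4·12.2·0.61] = 677.376 + 692.246 = 1369.62.
With uncorrelated errors the cross-covariances are all true-score covariance, so they carry over unchanged; only the diagonal terms shrink to ρᵢσᵢ².
True-score variance = [2²·8.1²·0.60 + 1.5²·7.4²·0.94 + 1.4²·12.2²·0.88] + 692.246 = 530.001 + 692.246 = 1222.25.
Reliability = 1222.25 / 1369.62 = 0.8924.

0.8924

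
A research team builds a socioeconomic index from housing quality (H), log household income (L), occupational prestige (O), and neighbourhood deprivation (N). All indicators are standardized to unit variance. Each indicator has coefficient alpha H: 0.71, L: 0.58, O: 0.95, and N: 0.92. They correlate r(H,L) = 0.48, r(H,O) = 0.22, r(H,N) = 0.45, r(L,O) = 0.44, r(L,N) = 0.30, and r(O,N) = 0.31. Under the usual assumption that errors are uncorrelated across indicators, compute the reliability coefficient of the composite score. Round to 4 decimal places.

Var(H+L+O+N) = 4 + 2·[0.48 + 0.22 + 0.45 + 0.44 + 0.30 + 0.31] = 4 + 4.4 = 8.4.
Because errors are independent across components, Cov(Tᵢ,Tⱼ) = Cov(Xᵢ,Xⱼ); the off-diagonal part of the true-score variance is the same as above.
True-score variance = [0.71 + 0.58 + 0.95 + 0.92] + 4.4 = 3.16 + 4.4 = 7.56.
Reliability = 7.56 / 8.4 = 0.9000.

0.9000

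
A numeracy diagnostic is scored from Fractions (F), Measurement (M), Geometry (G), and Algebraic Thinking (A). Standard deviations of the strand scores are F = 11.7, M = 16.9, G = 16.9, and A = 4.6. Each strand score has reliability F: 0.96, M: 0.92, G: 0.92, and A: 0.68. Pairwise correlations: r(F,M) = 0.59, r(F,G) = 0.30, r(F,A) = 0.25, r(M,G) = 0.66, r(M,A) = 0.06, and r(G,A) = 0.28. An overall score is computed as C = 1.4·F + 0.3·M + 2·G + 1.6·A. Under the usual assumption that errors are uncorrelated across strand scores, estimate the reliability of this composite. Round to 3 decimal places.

Var(C) = 1.4²·11.7² + 0.3²·16.9² + 2²·16.9² + 1.6²·4.6² + 2·[0.42·11.7·16.9·0.59 + 2.8·11.7·16.9·0.30 + 2.24·11.7·4.6·0.25 + 0.6·16.9·16.9·0.66 + 0.48·16.9·4.6·0.06 + 3.2·16.9·4.6·0.28] = 1490.62 + 860.451 = 2351.07.
With uncorrelated errors the cross-covariances are all true-score covariance, so they carry over unchanged; only the diagonal terms shrink to ρᵢσᵢ².
True-score variance = [1.4²·11.7²·0.96 + 0.3²·16.9²·0.92 + 2²·16.9²·0.92 + 1.6²·4.6²·0.68] + 860.451 = 1369.1 + 860.451 = 2229.55.
Reliability = 2229.55 / 2351.07 = 0.948.

0.948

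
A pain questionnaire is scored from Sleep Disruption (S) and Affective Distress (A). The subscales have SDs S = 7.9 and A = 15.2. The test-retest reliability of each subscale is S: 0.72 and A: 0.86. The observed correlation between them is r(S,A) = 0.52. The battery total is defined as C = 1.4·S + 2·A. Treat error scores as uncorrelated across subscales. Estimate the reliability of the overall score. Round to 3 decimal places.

0.883

Var(C) = 1.4²·7.9² + 2²·15.2² + 2·[2.8·7.9·15.2·0.52] = 1046.48 + 349.673 = 1396.16.
Because errors are independent across components, Cov(Tᵢ,Tⱼ) = Cov(Xᵢ,Xⱼ); the off-diagonal part of the true-score variance is the same as above.
True-score variance = [1.4²·7.9²·0.72 + 2²·15.2²·0.86] + 349.673 = 882.851 + 349.673 = 1232.52.
Reliability = 1232.52 / 1396.16 = 0.883.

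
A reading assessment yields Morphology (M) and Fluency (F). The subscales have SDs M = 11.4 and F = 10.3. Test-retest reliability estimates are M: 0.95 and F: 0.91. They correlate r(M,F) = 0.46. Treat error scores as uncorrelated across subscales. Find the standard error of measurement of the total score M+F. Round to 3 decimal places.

Var(total) = 236.05 + 108.026 = 344.076.
True-score variance = 220.004 + 108.026 = 328.03, so reliability = 0.9534.
Error variance = 344.076 − 328.03 = 16.0461; SEM = √16.0461 = 4.006.

4.006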